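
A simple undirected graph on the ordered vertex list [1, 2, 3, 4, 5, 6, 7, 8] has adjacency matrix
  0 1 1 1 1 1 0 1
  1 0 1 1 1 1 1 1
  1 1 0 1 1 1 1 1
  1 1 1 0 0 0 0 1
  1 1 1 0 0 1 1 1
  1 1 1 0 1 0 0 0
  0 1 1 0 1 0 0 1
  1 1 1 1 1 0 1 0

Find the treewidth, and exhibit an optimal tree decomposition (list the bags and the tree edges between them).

The largest bag has 5 vertices, giving width 4; this decomposition certifies tw(G) ≤ 4. Conversely, {1, 2, 3, 4, 8} is a clique of size 5, and the vertices of any clique must share a bag in every tree decomposition; so some bag has ≥ 5 vertices and tw(G) ≥ 4. Therefore the treewidth is 4.

Treewidth 4.
Bags: B1 = {1, 2, 3, 5, 6}  B2 = {1, 2, 3, 5, 8}  B3 = {1, 2, 3, 4, 8}  B4 = {2, 3, 5, 7, 8}
Tree: B1–B2, B2–B3, B2–B4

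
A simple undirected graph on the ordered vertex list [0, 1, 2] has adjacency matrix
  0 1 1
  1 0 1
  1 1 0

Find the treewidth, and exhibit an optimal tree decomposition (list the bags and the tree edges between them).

Treewidth 2.
Bags: B1 = {0, 1, 2}
Tree: (single bag)

With just one bag of size 3, the width is 3 − 1 = 2, so tw(G) ≤ 2. On the other hand G contains the 3-clique {0, 1, 2}. A clique must lie in a single bag of any decomposition, so no decomposition can have width below 2. The upper and lower bounds meet at 2, so that is the treewidth.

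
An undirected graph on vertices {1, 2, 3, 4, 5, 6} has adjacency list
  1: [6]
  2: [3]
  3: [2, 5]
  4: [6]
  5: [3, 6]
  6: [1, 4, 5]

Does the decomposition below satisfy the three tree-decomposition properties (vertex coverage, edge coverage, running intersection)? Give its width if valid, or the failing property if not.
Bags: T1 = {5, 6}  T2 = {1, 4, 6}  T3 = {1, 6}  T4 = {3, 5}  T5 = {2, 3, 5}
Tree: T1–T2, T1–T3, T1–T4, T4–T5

No — bags containing vertex 1 are not connected in the tree.

A tree decomposition must satisfy three properties: every vertex lies in some bag; for every edge, both endpoints lie together in some bag; and for every vertex, the bags containing it form a connected subtree. Here bags containing vertex 1 are not connected in the tree, so the decomposition is invalid.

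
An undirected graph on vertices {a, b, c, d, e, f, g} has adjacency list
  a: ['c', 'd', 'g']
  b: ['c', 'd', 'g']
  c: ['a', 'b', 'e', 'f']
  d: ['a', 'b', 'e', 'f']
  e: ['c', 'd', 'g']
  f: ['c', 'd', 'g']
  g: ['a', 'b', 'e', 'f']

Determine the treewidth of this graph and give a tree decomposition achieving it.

Each bag holds 4 vertices, so the decomposition has width 3, which upper-bounds the treewidth. For the lower bound: the 4 vertex sets {d,e}, {a,g}, {c}, {f} are disjoint, each induces a connected subgraph, and every pair is joined by at least one edge of G. Contracting each set to a single vertex therefore yields K_{4} as a minor, and since treewidth is minor-monotone, tw(G) ≥ tw(K_{4}) = 3. The upper and lower bounds meet at 3, so that is the treewidth.

Treewidth 3.
Bags: B1 = {c, d, e, g}  B2 = {a, c, d, g}  B3 = {c, d, f, g}  B4 = {b, c, d, g}
Tree: B1–B2, B2–B3, B3–B4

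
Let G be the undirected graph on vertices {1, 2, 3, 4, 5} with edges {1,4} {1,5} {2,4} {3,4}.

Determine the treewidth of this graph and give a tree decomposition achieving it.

Treewidth 1.
One optimal decomposition is:
Bags: B1 = {1, 4}  B2 = {2, 4}  B3 = {1, 5}  B4 = {3, 4}
Tree: B1–B2, B1–B3, B1–B4

The largest bag has 2 vertices, giving width 1; this decomposition certifies tw(G) ≤ 1. G has an edge, so its treewidth is at least 1. The upper and lower bounds meet at 1, so that is the treewidth.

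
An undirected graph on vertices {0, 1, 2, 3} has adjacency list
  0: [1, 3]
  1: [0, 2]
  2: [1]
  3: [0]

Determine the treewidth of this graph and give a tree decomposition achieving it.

Each bag holds 2 vertices, so the decomposition has width 1, which upper-bounds the treewidth. G has an edge, so its treewidth is at least 1. Hence tw(G) = 1 exactly.

Treewidth 1.
One optimal decomposition is:
Bags: B1 = {0, 1}  B2 = {1, 2}  B3 = {0, 3}
Tree: B1–B2, B1–B3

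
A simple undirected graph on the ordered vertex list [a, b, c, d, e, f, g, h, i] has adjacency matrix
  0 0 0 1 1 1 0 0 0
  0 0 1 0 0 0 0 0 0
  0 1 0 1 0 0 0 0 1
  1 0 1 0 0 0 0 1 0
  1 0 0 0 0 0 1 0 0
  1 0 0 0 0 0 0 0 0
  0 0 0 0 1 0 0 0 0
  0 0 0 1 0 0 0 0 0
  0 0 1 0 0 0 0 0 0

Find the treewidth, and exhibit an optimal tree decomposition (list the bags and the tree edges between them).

Each bag holds 2 vertices, so the decomposition has width 1, which upper-bounds the treewidth. Since G has at least one edge (e.g. e–a), it is not an edgeless graph, so tw(G) ≥ 1. Therefore the treewidth is 1.

Treewidth 1.
One optimal decomposition is:
Bags: B1 = {a, e}  B2 = {e, g}  B3 = {a, d}  B4 = {d, h}  B5 = {c, d}  B6 = {c, i}  B7 = {b, c}  B8 = {a, f}
Tree: B1–B2, B1–B3, B3–B4, B4–B5, B5–B6, B6–B7, B3–B8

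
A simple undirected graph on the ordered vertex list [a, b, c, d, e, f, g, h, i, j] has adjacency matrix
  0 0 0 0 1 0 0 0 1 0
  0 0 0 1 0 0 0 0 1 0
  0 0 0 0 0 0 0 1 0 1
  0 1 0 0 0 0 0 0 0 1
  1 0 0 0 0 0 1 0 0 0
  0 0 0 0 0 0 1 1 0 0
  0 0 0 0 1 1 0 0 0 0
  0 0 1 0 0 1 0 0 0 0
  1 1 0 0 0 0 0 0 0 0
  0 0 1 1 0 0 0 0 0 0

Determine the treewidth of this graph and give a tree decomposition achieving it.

The largest bag has 3 vertices, giving width 2; this decomposition certifies tw(G) ≤ 2. The edges f–h–c–j–d–b–i–a–e–g–f form a cycle, so G is not a tree and its treewidth is at least 2. The upper and lower bounds meet at 2, so that is the treewidth.

Treewidth 2.
One optimal decomposition is:
Bags: B1 = {c, f, h}  B2 = {c, f, j}  B3 = {d, f, j}  B4 = {b, d, f}  B5 = {b, f, i}  B6 = {a, f, i}  B7 = {a, e, f}  B8 = {e, f, g}
Tree: B1–B2, B2–B3, B3–B4, B4–B5, B5–B6, B6–B7, B7–B8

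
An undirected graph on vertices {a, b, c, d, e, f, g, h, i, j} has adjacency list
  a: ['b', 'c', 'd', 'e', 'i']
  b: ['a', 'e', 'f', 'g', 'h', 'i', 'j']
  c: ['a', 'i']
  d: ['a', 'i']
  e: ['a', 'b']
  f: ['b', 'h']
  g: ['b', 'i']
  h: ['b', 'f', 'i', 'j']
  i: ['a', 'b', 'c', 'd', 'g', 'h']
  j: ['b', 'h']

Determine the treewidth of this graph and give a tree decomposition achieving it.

Treewidth 2.
Bags: B1 = {a, b, i}  B2 = {b, h, i}  B3 = {b, g, i}  B4 = {b, h, j}  B5 = {b, f, h}  B6 = {a, b, e}  B7 = {a, d, i}  B8 = {a, c, i}
Tree: B1–B2, B1–B3, B2–B4, B4–B5, B1–B6, B1–B7, B7–B8

Each bag holds 3 vertices, so the decomposition has width 2, which upper-bounds the treewidth. For the lower bound, the 3 vertices {a, d, i} are pairwise adjacent, and any tree decomposition puts a clique entirely inside one bag — forcing width ≥ 2. Hence tw(G) = 2 exactly.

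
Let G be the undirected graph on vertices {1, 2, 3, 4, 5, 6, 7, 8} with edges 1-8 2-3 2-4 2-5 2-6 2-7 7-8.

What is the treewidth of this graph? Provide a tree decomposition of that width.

Each bag holds 2 vertices, so the decomposition has width 1, which upper-bounds the treewidth. Since G has at least one edge (e.g. 2–7), it is not an edgeless graph, so tw(G) ≥ 1. Hence tw(G) = 1 exactly.

Treewidth 1.
Bags: B1 = {2, 7}  B2 = {7, 8}  B3 = {2, 3}  B4 = {2, 4}  B5 = {2, 5}  B6 = {2, 6}  B7 = {1, 8}
Tree: B1–B2, B1–B3, B3–B4, B3–B5, B3–B6, B2–B7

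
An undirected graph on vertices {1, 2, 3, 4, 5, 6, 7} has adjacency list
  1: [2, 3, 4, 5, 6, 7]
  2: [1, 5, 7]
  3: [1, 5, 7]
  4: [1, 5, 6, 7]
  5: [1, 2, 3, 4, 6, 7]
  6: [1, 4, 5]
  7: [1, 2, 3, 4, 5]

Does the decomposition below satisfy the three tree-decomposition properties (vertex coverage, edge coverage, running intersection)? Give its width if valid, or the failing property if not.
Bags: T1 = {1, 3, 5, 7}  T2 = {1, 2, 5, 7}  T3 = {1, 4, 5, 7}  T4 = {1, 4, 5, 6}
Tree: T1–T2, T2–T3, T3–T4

Every vertex of G appears in some bag (union = {1, 2, 3, 4, 5, 6, 7}); every edge is covered by a bag; and for each vertex v the set of bags containing v is connected in the bag tree. The decomposition is therefore valid. The largest bag has 4 vertices, so the width is 3.

Yes; width 3.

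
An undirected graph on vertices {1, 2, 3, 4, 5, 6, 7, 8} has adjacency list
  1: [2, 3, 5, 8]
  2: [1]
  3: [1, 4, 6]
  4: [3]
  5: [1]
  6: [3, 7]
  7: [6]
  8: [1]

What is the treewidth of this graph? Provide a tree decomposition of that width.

Treewidth 1.
One such decomposition:
Bags: B1 = {1, 8}  B2 = {1, 3}  B3 = {3, 4}  B4 = {3, 6}  B5 = {1, 2}  B6 = {6, 7}  B7 = {1, 5}
Tree: B1–B2, B2–B3, B2–B4, B1–B5, B4–B6, B1–B7

The largest bag has 2 vertices, giving width 1; this decomposition certifies tw(G) ≤ 1. G has an edge, so its treewidth is at least 1. Therefore the treewidth is 1.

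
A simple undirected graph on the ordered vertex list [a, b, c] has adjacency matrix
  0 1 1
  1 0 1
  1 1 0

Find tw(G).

A width-2 tree decomposition is:
Bags: B1 = {a, b, c}
Tree: (single bag)
With just one bag of size 3, the width is 3 − 1 = 2, so tw(G) ≤ 2. On the other hand G contains the 3-clique {a, b, c}. A clique must lie in a single bag of any decomposition, so no decomposition can have width below 2. Combining the bounds, tw(G) = 2.

2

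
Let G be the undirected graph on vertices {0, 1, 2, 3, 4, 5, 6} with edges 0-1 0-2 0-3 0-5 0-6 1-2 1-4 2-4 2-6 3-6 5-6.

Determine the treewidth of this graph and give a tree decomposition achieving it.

Treewidth 2.
One such decomposition:
Bags: B1 = {0, 2, 6}  B2 = {0, 1, 2}  B3 = {0, 3, 6}  B4 = {1, 2, 4}  B5 = {0, 5, 6}
Tree: B1–B2, B1–B3, B2–B4, B1–B5

Every bag has size at most 3, so the width is 3 − 1 = 2 and tw(G) ≤ 2. On the other hand G contains the 3-clique {0, 1, 2}. A clique must lie in a single bag of any decomposition, so no decomposition can have width below 2. Hence tw(G) = 2 exactly.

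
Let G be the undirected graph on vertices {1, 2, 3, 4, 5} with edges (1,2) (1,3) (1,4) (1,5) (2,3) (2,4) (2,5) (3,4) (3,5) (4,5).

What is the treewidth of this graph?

4

A width-4 tree decomposition is:
Bags: B1 = {1, 2, 3, 4, 5}
Tree: (single bag)
A single bag containing all 5 vertices is trivially a valid decomposition of width 4. For the lower bound, the 5 vertices {1, 2, 3, 4, 5} are pairwise adjacent, and any tree decomposition puts a clique entirely inside one bag — forcing width ≥ 4. Hence tw(G) = 4 exactly.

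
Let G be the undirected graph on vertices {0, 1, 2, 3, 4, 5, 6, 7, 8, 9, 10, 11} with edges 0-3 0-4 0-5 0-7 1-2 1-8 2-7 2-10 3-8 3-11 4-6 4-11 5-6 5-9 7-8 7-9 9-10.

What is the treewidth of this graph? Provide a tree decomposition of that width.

Treewidth 3.
Bags: B1 = {4, 5, 6, 11}  B2 = {0, 4, 5, 11}  B3 = {0, 3, 5, 11}  B4 = {0, 3, 5, 9}  B5 = {0, 3, 7, 9}  B6 = {3, 7, 8, 9}  B7 = {7, 8, 9, 10}  B8 = {2, 7, 8, 10}  B9 = {1, 2, 8, 10}
Tree: B1–B2, B2–B3, B3–B4, B4–B5, B5–B6, B6–B7, B7–B8, B8–B9

Each bag holds 4 vertices, so the decomposition has width 3, which upper-bounds the treewidth. For the lower bound: the 4 vertex sets {4,6,11}, {5}, {0}, {3,7,8,9} are disjoint, each induces a connected subgraph, and every pair is joined by at least one edge of G. Contracting each set to a single vertex therefore yields K_{4} as a minor, and since treewidth is minor-monotone, tw(G) ≥ tw(K_{4}) = 3. Hence tw(G) = 3 exactly.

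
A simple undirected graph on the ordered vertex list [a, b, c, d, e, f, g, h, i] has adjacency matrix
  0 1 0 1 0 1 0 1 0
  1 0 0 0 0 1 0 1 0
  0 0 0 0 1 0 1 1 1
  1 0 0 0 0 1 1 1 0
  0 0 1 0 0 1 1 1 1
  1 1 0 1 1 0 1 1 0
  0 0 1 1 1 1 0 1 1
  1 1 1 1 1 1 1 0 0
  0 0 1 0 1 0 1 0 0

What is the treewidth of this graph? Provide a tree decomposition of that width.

Treewidth 3.
One optimal decomposition is:
Bags: B1 = {e, f, g, h}  B2 = {d, f, g, h}  B3 = {c, e, g, h}  B4 = {c, e, g, i}  B5 = {a, d, f, h}  B6 = {a, b, f, h}
Tree: B1–B2, B1–B3, B3–B4, B2–B5, B5–B6

Every bag has size at most 4, so the width is 4 − 1 = 3 and tw(G) ≤ 3. For the lower bound, the 4 vertices {c, e, g, h} are pairwise adjacent, and any tree decomposition puts a clique entirely inside one bag — forcing width ≥ 3. Therefore the treewidth is 3.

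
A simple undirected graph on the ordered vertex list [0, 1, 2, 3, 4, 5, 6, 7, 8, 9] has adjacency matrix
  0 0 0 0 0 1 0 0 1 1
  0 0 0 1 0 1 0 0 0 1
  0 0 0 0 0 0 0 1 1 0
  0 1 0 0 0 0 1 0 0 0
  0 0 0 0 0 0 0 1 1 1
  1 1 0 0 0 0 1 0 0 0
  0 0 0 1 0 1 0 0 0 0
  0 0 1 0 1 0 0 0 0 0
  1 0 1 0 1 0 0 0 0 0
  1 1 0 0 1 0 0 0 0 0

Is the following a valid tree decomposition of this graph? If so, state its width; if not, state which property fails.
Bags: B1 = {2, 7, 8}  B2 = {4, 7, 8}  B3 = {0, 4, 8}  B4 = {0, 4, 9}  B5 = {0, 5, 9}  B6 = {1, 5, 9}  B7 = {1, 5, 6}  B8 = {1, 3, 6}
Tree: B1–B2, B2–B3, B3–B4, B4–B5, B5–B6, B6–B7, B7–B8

Yes; width 2.

Vertex coverage: the bags together contain {0, 1, 2, 3, 4, 5, 6, 7, 8, 9}, the full vertex set. Edge coverage: each edge of G has both endpoints in at least one bag. Running intersection: for every vertex, the bags containing it form a connected subtree. All three properties hold, so this is a valid tree decomposition of width max|bag| − 1 = 2, and hence tw(G) ≤ 2.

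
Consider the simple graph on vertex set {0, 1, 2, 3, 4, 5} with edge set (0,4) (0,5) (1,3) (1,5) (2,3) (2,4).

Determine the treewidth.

A width-2 tree decomposition is:
Bags: B1 = {1, 3, 5}  B2 = {0, 3, 5}  B3 = {0, 3, 4}  B4 = {2, 3, 4}
Tree: B1–B2, B2–B3, B3–B4
The largest bag has 3 vertices, giving width 2; this decomposition certifies tw(G) ≤ 2. For the lower bound, G contains the cycle 3–1–5–0–4–2–3, so G is not a forest; only forests have treewidth ≤ 1, hence tw(G) ≥ 2. Hence tw(G) = 2 exactly.

2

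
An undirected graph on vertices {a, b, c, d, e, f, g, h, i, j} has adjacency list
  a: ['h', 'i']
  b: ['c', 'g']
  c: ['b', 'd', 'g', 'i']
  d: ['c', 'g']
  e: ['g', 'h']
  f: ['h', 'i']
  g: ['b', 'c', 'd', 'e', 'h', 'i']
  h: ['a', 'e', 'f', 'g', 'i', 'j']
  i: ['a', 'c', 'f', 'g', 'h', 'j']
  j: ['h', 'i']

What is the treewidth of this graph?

2

A width-2 tree decomposition is:
Bags: B1 = {g, h, i}  B2 = {c, g, i}  B3 = {b, c, g}  B4 = {c, d, g}  B5 = {a, h, i}  B6 = {h, i, j}  B7 = {f, h, i}  B8 = {e, g, h}
Tree: B1–B2, B2–B3, B3–B4, B1–B5, B1–B6, B6–B7, B1–B8
Each bag holds 3 vertices, so the decomposition has width 2, which upper-bounds the treewidth. For the lower bound, the 3 vertices {e, g, h} are pairwise adjacent, and any tree decomposition puts a clique entirely inside one bag — forcing width ≥ 2. Therefore the treewidth is 2.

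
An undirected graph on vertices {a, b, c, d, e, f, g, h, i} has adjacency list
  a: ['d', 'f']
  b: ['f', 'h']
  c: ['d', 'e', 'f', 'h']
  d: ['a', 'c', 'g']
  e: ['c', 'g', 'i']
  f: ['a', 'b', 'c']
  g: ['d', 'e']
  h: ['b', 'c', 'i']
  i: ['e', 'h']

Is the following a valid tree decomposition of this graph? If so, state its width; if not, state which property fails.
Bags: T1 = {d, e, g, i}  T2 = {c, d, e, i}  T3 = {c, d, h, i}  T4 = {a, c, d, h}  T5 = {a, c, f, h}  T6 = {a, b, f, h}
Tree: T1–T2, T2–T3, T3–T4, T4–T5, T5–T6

Every vertex of G appears in some bag (union = {a, b, c, d, e, f, g, h, i}); every edge is covered by a bag; and for each vertex v the set of bags containing v is connected in the bag tree. The decomposition is therefore valid. The largest bag has 4 vertices, so the width is 3.

Yes; width 3.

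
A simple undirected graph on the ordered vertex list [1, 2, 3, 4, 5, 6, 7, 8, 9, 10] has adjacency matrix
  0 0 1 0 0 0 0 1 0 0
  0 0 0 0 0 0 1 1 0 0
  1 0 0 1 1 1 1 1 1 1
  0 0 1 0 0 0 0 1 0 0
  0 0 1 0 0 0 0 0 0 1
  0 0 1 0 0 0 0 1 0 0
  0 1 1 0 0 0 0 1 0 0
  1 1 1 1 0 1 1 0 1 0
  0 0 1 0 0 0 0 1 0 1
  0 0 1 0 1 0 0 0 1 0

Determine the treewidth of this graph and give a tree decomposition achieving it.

Treewidth 2.
Bags: B1 = {1, 3, 8}  B2 = {3, 8, 9}  B3 = {3, 7, 8}  B4 = {2, 7, 8}  B5 = {3, 4, 8}  B6 = {3, 9, 10}  B7 = {3, 6, 8}  B8 = {3, 5, 10}
Tree: B1–B2, B1–B3, B3–B4, B1–B5, B2–B6, B2–B7, B6–B8

Every bag has size at most 3, so the width is 3 − 1 = 2 and tw(G) ≤ 2. Conversely, {2, 7, 8} is a clique of size 3, and the vertices of any clique must share a bag in every tree decomposition; so some bag has ≥ 3 vertices and tw(G) ≥ 2. Hence tw(G) = 2 exactly.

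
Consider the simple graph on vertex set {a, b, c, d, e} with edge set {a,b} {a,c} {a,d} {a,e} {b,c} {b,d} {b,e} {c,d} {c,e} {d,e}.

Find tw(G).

4

A width-4 tree decomposition is:
Bags: B1 = {a, b, c, d, e}
Tree: (single bag)
A single bag containing all 5 vertices is trivially a valid decomposition of width 4. On the other hand G contains the 5-clique {a, b, c, d, e}. A clique must lie in a single bag of any decomposition, so no decomposition can have width below 4. Hence tw(G) = 4 exactly.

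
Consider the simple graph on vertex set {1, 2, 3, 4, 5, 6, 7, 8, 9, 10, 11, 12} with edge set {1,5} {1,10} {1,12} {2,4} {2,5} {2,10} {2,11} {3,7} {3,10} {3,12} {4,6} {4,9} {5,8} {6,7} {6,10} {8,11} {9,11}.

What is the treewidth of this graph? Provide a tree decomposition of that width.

The largest bag has 4 vertices, giving width 3; this decomposition certifies tw(G) ≤ 3. For the lower bound: the 4 vertex sets {8,9,11}, {5}, {2}, {1,4,6,10} are disjoint, each induces a connected subgraph, and every pair is joined by at least one edge of G. Contracting each set to a single vertex therefore yields K_{4} as a minor, and since treewidth is minor-monotone, tw(G) ≥ tw(K_{4}) = 3. The upper and lower bounds meet at 3, so that is the treewidth.

Treewidth 3.
Bags: B1 = {5, 8, 9, 11}  B2 = {2, 5, 9, 11}  B3 = {2, 4, 5, 9}  B4 = {1, 2, 4, 5}  B5 = {1, 2, 4, 10}  B6 = {1, 4, 6, 10}  B7 = {1, 6, 10, 12}  B8 = {3, 6, 10, 12}  B9 = {3, 6, 7, 12}
Tree: B1–B2, B2–B3, B3–B4, B4–B5, B5–B6, B6–B7, B7–B8, B8–B9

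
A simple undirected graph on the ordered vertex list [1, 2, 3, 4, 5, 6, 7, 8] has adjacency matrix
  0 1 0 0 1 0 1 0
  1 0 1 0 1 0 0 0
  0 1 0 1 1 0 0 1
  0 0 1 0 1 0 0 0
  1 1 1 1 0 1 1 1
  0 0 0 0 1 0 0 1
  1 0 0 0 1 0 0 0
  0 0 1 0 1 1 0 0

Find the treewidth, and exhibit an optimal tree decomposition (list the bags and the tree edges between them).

Treewidth 2.
Bags: B1 = {2, 3, 5}  B2 = {1, 2, 5}  B3 = {3, 5, 8}  B4 = {5, 6, 8}  B5 = {3, 4, 5}  B6 = {1, 5, 7}
Tree: B1–B2, B1–B3, B3–B4, B1–B5, B2–B6

Each bag holds 3 vertices, so the decomposition has width 2, which upper-bounds the treewidth. On the other hand G contains the 3-clique {1, 2, 5}. A clique must lie in a single bag of any decomposition, so no decomposition can have width below 2. Hence tw(G) = 2 exactly.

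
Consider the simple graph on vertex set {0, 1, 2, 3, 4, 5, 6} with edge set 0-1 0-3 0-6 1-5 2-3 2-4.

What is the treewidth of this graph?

A width-1 tree decomposition is:
Bags: B1 = {0, 3}  B2 = {0, 6}  B3 = {2, 3}  B4 = {0, 1}  B5 = {1, 5}  B6 = {2, 4}
Tree: B1–B2, B1–B3, B2–B4, B4–B5, B3–B6
Each bag holds 2 vertices, so the decomposition has width 1, which upper-bounds the treewidth. Any graph with an edge has treewidth ≥ 1, and G has the edge 0–3. The upper and lower bounds meet at 1, so that is the treewidth.

1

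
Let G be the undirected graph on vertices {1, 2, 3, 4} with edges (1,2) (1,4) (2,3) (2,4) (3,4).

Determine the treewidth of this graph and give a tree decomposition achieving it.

Treewidth 2.
One optimal decomposition is:
Bags: B1 = {2, 3, 4}  B2 = {1, 2, 4}
Tree: B1–B2

Every bag has size at most 3, so the width is 3 − 1 = 2 and tw(G) ≤ 2. For the lower bound, the 3 vertices {1, 2, 4} are pairwise adjacent, and any tree decomposition puts a clique entirely inside one bag — forcing width ≥ 2. Combining the bounds, tw(G) = 2.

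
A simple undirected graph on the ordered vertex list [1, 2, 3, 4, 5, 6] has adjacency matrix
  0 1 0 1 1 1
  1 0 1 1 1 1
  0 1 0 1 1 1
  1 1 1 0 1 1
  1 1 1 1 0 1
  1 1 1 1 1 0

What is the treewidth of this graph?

4

A width-4 tree decomposition is:
Bags: B1 = {2, 3, 4, 5, 6}  B2 = {1, 2, 4, 5, 6}
Tree: B1–B2
Each bag holds 5 vertices, so the decomposition has width 4, which upper-bounds the treewidth. On the other hand G contains the 5-clique {1, 2, 4, 5, 6}. A clique must lie in a single bag of any decomposition, so no decomposition can have width below 4. Therefore the treewidth is 4.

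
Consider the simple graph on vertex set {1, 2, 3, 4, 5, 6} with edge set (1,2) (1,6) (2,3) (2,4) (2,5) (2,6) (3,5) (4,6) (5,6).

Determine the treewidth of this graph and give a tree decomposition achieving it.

The largest bag has 3 vertices, giving width 2; this decomposition certifies tw(G) ≤ 2. For the lower bound, the 3 vertices {2, 3, 5} are pairwise adjacent, and any tree decomposition puts a clique entirely inside one bag — forcing width ≥ 2. Therefore the treewidth is 2.

Treewidth 2.
One such decomposition:
Bags: B1 = {1, 2, 6}  B2 = {2, 5, 6}  B3 = {2, 3, 5}  B4 = {2, 4, 6}
Tree: B1–B2, B2–B3, B2–B4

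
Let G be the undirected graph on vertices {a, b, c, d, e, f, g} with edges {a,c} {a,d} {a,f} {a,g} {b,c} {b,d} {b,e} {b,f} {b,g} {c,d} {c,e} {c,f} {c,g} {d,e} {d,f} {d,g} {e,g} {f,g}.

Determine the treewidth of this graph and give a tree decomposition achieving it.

Treewidth 4.
Bags: B1 = {b, c, d, f, g}  B2 = {a, c, d, f, g}  B3 = {b, c, d, e, g}
Tree: B1–B2, B1–B3

The largest bag has 5 vertices, giving width 4; this decomposition certifies tw(G) ≤ 4. Conversely, {b, c, d, e, g} is a clique of size 5, and the vertices of any clique must share a bag in every tree decomposition; so some bag has ≥ 5 vertices and tw(G) ≥ 4. Therefore the treewidth is 4.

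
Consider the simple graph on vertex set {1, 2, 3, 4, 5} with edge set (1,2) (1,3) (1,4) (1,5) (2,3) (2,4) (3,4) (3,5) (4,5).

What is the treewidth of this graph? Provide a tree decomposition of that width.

Each bag holds 4 vertices, so the decomposition has width 3, which upper-bounds the treewidth. Conversely, {1, 2, 3, 4} is a clique of size 4, and the vertices of any clique must share a bag in every tree decomposition; so some bag has ≥ 4 vertices and tw(G) ≥ 3. Hence tw(G) = 3 exactly.

Treewidth 3.
One optimal decomposition is:
Bags: B1 = {1, 3, 4, 5}  B2 = {1, 2, 3, 4}
Tree: B1–B2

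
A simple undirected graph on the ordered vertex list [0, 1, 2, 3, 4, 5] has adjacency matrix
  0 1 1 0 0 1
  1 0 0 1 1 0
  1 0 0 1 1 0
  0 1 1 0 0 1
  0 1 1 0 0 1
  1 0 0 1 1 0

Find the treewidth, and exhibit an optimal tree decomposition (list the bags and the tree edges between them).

Treewidth 3.
One optimal decomposition is:
Bags: B1 = {0, 2, 3, 4}  B2 = {0, 1, 3, 4}  B3 = {0, 3, 4, 5}
Tree: B1–B2, B2–B3

Every bag has size at most 4, so the width is 4 − 1 = 3 and tw(G) ≤ 3. For the lower bound: the 4 vertex sets {2,4}, {1,3}, {0}, {5} are disjoint, each induces a connected subgraph, and every pair is joined by at least one edge of G. Contracting each set to a single vertex therefore yields K_{4} as a minor, and since treewidth is minor-monotone, tw(G) ≥ tw(K_{4}) = 3. Combining the bounds, tw(G) = 3.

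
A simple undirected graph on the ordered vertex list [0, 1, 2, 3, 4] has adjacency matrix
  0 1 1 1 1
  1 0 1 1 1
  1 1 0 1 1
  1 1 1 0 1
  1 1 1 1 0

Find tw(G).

4

A width-4 tree decomposition is:
Bags: B1 = {0, 1, 2, 3, 4}
Tree: (single bag)
A single bag containing all 5 vertices is trivially a valid decomposition of width 4. On the other hand G contains the 5-clique {0, 1, 2, 3, 4}. A clique must lie in a single bag of any decomposition, so no decomposition can have width below 4. Therefore the treewidth is 4.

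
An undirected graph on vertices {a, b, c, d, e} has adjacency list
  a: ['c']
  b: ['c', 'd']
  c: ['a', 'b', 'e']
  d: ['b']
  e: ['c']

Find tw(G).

1

A width-1 tree decomposition is:
Bags: B1 = {a, c}  B2 = {b, c}  B3 = {c, e}  B4 = {b, d}
Tree: B1–B2, B2–B3, B2–B4
The largest bag has 2 vertices, giving width 1; this decomposition certifies tw(G) ≤ 1. Any graph with an edge has treewidth ≥ 1, and G has the edge c–a. Hence tw(G) = 1 exactly.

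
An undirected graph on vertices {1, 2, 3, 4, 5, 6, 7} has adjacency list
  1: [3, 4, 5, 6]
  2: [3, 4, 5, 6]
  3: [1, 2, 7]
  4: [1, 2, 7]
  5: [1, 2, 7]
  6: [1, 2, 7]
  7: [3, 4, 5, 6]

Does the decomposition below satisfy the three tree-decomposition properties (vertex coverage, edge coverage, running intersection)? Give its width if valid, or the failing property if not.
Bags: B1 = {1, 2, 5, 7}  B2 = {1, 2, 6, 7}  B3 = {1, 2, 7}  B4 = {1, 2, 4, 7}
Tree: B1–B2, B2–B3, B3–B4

A tree decomposition must satisfy three properties: every vertex lies in some bag; for every edge, both endpoints lie together in some bag; and for every vertex, the bags containing it form a connected subtree. Here vertex 3 appears in no bag, so the decomposition is invalid.

No — vertex 3 appears in no bag.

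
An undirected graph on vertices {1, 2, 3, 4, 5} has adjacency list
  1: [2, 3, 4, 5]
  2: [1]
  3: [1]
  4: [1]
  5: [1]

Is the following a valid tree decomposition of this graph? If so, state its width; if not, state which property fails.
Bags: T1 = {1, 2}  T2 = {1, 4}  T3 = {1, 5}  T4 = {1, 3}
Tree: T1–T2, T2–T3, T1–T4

Vertex coverage: the bags together contain {1, 2, 3, 4, 5}, the full vertex set. Edge coverage: each edge of G has both endpoints in at least one bag. Running intersection: for every vertex, the bags containing it form a connected subtree. All three properties hold, so this is a valid tree decomposition of width max|bag| − 1 = 1, and hence tw(G) ≤ 1.

Yes; width 1.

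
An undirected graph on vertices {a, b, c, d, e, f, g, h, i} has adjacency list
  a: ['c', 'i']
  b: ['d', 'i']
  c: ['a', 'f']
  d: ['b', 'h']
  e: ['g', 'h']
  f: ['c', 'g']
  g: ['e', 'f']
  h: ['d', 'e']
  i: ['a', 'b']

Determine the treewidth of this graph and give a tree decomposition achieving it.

Treewidth 2.
Bags: B1 = {e, f, g}  B2 = {c, e, f}  B3 = {a, c, e}  B4 = {a, e, i}  B5 = {b, e, i}  B6 = {b, d, e}  B7 = {d, e, h}
Tree: B1–B2, B2–B3, B3–B4, B4–B5, B5–B6, B6–B7

The largest bag has 3 vertices, giving width 2; this decomposition certifies tw(G) ≤ 2. The edges e–g–f–c–a–i–b–d–h–e form a cycle, so G is not a tree and its treewidth is at least 2. Combining the bounds, tw(G) = 2.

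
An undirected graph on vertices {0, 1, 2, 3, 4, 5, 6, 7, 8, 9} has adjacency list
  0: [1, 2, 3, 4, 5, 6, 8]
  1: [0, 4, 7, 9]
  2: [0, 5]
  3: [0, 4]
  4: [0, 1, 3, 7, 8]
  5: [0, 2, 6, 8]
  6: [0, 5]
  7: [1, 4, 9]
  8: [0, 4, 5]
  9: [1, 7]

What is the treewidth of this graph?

A width-2 tree decomposition is:
Bags: B1 = {1, 4, 7}  B2 = {0, 1, 4}  B3 = {0, 4, 8}  B4 = {0, 5, 8}  B5 = {0, 3, 4}  B6 = {1, 7, 9}  B7 = {0, 2, 5}  B8 = {0, 5, 6}
Tree: B1–B2, B2–B3, B3–B4, B2–B5, B1–B6, B4–B7, B4–B8
Every bag has size at most 3, so the width is 3 − 1 = 2 and tw(G) ≤ 2. Conversely, {0, 2, 5} is a clique of size 3, and the vertices of any clique must share a bag in every tree decomposition; so some bag has ≥ 3 vertices and tw(G) ≥ 2. Combining the bounds, tw(G) = 2.

2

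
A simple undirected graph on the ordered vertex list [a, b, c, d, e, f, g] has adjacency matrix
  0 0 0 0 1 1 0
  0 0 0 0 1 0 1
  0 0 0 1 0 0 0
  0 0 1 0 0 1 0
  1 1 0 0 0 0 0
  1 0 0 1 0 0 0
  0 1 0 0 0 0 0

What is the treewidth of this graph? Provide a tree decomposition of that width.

The largest bag has 2 vertices, giving width 1; this decomposition certifies tw(G) ≤ 1. G has an edge, so its treewidth is at least 1. Hence tw(G) = 1 exactly.

Treewidth 1.
One optimal decomposition is:
Bags: B1 = {b, g}  B2 = {b, e}  B3 = {a, e}  B4 = {a, f}  B5 = {d, f}  B6 = {c, d}
Tree: B1–B2, B2–B3, B3–B4, B4–B5, B5–B6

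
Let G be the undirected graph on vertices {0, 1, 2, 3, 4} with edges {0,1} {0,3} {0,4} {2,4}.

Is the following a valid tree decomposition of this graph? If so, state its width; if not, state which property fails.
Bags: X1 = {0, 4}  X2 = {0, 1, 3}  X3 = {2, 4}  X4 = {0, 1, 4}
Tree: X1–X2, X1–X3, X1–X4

No — bags containing vertex 1 are not connected in the tree.

A tree decomposition must satisfy three properties: every vertex lies in some bag; for every edge, both endpoints lie together in some bag; and for every vertex, the bags containing it form a connected subtree. Here bags containing vertex 1 are not connected in the tree, so the decomposition is invalid.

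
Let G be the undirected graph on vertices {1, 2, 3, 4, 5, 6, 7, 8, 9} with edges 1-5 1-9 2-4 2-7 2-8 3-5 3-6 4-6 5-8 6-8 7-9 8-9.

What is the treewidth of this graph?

3

A width-3 tree decomposition is:
Bags: B1 = {1, 3, 5, 6}  B2 = {1, 5, 6, 8}  B3 = {1, 6, 8, 9}  B4 = {4, 6, 8, 9}  B5 = {2, 4, 8, 9}  B6 = {2, 4, 7, 9}
Tree: B1–B2, B2–B3, B3–B4, B4–B5, B5–B6
The largest bag has 4 vertices, giving width 3; this decomposition certifies tw(G) ≤ 3. For the lower bound: the 4 vertex sets {1,3,5}, {6}, {8}, {2,4,7,9} are disjoint, each induces a connected subgraph, and every pair is joined by at least one edge of G. Contracting each set to a single vertex therefore yields K_{4} as a minor, and since treewidth is minor-monotone, tw(G) ≥ tw(K_{4}) = 3. Therefore the treewidth is 3.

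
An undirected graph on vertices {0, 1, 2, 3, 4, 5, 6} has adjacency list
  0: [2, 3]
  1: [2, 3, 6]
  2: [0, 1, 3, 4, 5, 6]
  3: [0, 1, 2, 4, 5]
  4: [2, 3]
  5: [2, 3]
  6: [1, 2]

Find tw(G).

2

A width-2 tree decomposition is:
Bags: B1 = {1, 2, 3}  B2 = {2, 3, 5}  B3 = {0, 2, 3}  B4 = {1, 2, 6}  B5 = {2, 3, 4}
Tree: B1–B2, B2–B3, B1–B4, B1–B5
Every bag has size at most 3, so the width is 3 − 1 = 2 and tw(G) ≤ 2. On the other hand G contains the 3-clique {0, 2, 3}. A clique must lie in a single bag of any decomposition, so no decomposition can have width below 2. Therefore the treewidth is 2.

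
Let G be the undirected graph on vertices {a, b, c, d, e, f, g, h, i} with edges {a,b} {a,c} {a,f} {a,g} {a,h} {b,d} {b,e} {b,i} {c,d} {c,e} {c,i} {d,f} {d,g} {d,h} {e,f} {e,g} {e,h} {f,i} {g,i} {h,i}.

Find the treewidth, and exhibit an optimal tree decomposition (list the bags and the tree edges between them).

The largest bag has 5 vertices, giving width 4; this decomposition certifies tw(G) ≤ 4. For the lower bound: the 5 vertex sets {d,h}, {c,i}, {e,f}, {a}, {b} are disjoint, each induces a connected subgraph, and every pair is joined by at least one edge of G. Contracting each set to a single vertex therefore yields K_{5} as a minor, and since treewidth is minor-monotone, tw(G) ≥ tw(K_{5}) = 4. The upper and lower bounds meet at 4, so that is the treewidth.

Treewidth 4.
Bags: B1 = {a, d, e, h, i}  B2 = {a, c, d, e, i}  B3 = {a, d, e, f, i}  B4 = {a, b, d, e, i}  B5 = {a, d, e, g, i}
Tree: B1–B2, B2–B3, B3–B4, B4–B5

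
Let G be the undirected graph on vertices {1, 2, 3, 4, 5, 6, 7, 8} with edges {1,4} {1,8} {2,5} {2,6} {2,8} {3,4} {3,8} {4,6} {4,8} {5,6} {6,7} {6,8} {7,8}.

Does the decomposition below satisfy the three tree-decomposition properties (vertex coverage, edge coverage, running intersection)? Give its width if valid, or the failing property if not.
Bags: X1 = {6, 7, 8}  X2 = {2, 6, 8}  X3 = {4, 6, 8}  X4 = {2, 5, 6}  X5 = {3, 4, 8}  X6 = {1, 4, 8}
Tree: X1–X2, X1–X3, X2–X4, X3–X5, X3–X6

Every vertex of G appears in some bag (union = {1, 2, 3, 4, 5, 6, 7, 8}); every edge is covered by a bag; and for each vertex v the set of bags containing v is connected in the bag tree. The decomposition is therefore valid. The largest bag has 3 vertices, so the width is 2.

Yes; width 2.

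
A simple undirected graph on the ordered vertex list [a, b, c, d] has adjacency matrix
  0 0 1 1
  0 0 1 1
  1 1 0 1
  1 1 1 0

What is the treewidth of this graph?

A width-2 tree decomposition is:
Bags: B1 = {b, c, d}  B2 = {a, c, d}
Tree: B1–B2
The largest bag has 3 vertices, giving width 2; this decomposition certifies tw(G) ≤ 2. For the lower bound, the 3 vertices {a, c, d} are pairwise adjacent, and any tree decomposition puts a clique entirely inside one bag — forcing width ≥ 2. Combining the bounds, tw(G) = 2.

2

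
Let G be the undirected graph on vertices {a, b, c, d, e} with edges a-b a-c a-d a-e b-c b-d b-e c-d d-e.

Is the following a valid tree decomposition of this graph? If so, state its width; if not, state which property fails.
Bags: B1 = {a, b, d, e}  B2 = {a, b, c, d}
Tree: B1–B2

Every vertex of G appears in some bag (union = {a, b, c, d, e}); every edge is covered by a bag; and for each vertex v the set of bags containing v is connected in the bag tree. The decomposition is therefore valid. The largest bag has 4 vertices, so the width is 3.

Yes; width 3.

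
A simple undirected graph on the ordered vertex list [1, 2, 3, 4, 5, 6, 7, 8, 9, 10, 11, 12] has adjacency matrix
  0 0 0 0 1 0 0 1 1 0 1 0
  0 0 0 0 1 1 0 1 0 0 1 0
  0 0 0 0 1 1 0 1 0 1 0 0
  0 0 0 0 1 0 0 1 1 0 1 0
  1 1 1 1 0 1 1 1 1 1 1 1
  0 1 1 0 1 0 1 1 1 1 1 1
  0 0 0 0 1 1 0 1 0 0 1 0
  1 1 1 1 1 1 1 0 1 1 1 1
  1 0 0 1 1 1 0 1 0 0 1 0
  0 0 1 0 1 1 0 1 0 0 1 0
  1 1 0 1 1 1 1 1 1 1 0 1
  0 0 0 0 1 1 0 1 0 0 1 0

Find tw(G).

A width-4 tree decomposition is:
Bags: B1 = {4, 5, 8, 9, 11}  B2 = {5, 6, 8, 9, 11}  B3 = {5, 6, 8, 10, 11}  B4 = {2, 5, 6, 8, 11}  B5 = {1, 5, 8, 9, 11}  B6 = {5, 6, 8, 11, 12}  B7 = {5, 6, 7, 8, 11}  B8 = {3, 5, 6, 8, 10}
Tree: B1–B2, B2–B3, B2–B4, B2–B5, B4–B6, B2–B7, B3–B8
Each bag holds 5 vertices, so the decomposition has width 4, which upper-bounds the treewidth. For the lower bound, the 5 vertices {1, 5, 8, 9, 11} are pairwise adjacent, and any tree decomposition puts a clique entirely inside one bag — forcing width ≥ 4. Therefore the treewidth is 4.

4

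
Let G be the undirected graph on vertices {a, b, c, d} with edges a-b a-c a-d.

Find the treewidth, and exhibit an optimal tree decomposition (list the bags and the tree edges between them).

Treewidth 1.
Bags: B1 = {a, d}  B2 = {a, b}  B3 = {a, c}
Tree: B1–B2, B1–B3

Every bag has size at most 2, so the width is 2 − 1 = 1 and tw(G) ≤ 1. G has an edge, so its treewidth is at least 1. Therefore the treewidth is 1.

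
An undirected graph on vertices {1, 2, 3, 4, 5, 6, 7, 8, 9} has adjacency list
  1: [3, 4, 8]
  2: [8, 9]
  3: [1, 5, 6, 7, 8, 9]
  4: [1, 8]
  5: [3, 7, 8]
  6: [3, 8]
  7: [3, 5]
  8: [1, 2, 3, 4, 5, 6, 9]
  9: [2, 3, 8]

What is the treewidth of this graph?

2

A width-2 tree decomposition is:
Bags: B1 = {1, 3, 8}  B2 = {3, 8, 9}  B3 = {3, 6, 8}  B4 = {2, 8, 9}  B5 = {3, 5, 8}  B6 = {1, 4, 8}  B7 = {3, 5, 7}
Tree: B1–B2, B1–B3, B2–B4, B1–B5, B1–B6, B5–B7
Every bag has size at most 3, so the width is 3 − 1 = 2 and tw(G) ≤ 2. Conversely, {2, 8, 9} is a clique of size 3, and the vertices of any clique must share a bag in every tree decomposition; so some bag has ≥ 3 vertices and tw(G) ≥ 2. Combining the bounds, tw(G) = 2.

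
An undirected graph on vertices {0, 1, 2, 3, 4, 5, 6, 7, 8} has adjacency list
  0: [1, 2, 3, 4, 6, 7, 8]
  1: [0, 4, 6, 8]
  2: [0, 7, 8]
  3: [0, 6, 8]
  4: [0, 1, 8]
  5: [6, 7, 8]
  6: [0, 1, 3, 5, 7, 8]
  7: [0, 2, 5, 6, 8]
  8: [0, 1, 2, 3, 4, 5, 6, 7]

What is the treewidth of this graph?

3

A width-3 tree decomposition is:
Bags: B1 = {0, 1, 4, 8}  B2 = {0, 1, 6, 8}  B3 = {0, 6, 7, 8}  B4 = {0, 3, 6, 8}  B5 = {5, 6, 7, 8}  B6 = {0, 2, 7, 8}
Tree: B1–B2, B2–B3, B2–B4, B3–B5, B3–B6
Each bag holds 4 vertices, so the decomposition has width 3, which upper-bounds the treewidth. For the lower bound, the 4 vertices {0, 2, 7, 8} are pairwise adjacent, and any tree decomposition puts a clique entirely inside one bag — forcing width ≥ 3. Combining the bounds, tw(G) = 3.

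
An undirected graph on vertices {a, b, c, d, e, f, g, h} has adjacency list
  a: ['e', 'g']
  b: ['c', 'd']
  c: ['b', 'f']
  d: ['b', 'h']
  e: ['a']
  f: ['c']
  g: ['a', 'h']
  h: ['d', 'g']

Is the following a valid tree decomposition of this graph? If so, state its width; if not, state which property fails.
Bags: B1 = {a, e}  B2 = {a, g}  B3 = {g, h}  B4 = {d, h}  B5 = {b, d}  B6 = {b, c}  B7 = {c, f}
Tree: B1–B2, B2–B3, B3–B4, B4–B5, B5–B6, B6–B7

Vertex coverage: the bags together contain {a, b, c, d, e, f, g, h}, the full vertex set. Edge coverage: each edge of G has both endpoints in at least one bag. Running intersection: for every vertex, the bags containing it form a connected subtree. All three properties hold, so this is a valid tree decomposition of width max|bag| − 1 = 1, and hence tw(G) ≤ 1.

Yes; width 1.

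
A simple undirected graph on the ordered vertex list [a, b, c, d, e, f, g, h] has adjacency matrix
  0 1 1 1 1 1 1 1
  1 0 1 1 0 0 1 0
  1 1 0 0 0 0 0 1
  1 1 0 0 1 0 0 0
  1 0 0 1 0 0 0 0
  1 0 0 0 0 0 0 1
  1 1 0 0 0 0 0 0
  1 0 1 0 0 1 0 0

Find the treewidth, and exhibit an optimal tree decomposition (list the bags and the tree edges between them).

Every bag has size at most 3, so the width is 3 − 1 = 2 and tw(G) ≤ 2. Conversely, {a, d, e} is a clique of size 3, and the vertices of any clique must share a bag in every tree decomposition; so some bag has ≥ 3 vertices and tw(G) ≥ 2. Therefore the treewidth is 2.

Treewidth 2.
One optimal decomposition is:
Bags: B1 = {a, b, d}  B2 = {a, b, c}  B3 = {a, c, h}  B4 = {a, b, g}  B5 = {a, d, e}  B6 = {a, f, h}
Tree: B1–B2, B2–B3, B2–B4, B1–B5, B3–B6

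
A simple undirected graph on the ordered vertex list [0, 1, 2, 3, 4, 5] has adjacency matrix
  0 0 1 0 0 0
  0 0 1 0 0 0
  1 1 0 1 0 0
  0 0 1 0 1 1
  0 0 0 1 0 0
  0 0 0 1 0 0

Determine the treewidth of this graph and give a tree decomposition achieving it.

Treewidth 1.
One optimal decomposition is:
Bags: B1 = {3, 4}  B2 = {2, 3}  B3 = {3, 5}  B4 = {1, 2}  B5 = {0, 2}
Tree: B1–B2, B2–B3, B2–B4, B2–B5

Every bag has size at most 2, so the width is 2 − 1 = 1 and tw(G) ≤ 1. Any graph with an edge has treewidth ≥ 1, and G has the edge 3–4. The upper and lower bounds meet at 1, so that is the treewidth.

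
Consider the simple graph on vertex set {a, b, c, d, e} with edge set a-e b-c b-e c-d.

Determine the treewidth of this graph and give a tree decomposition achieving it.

Every bag has size at most 2, so the width is 2 − 1 = 1 and tw(G) ≤ 1. Any graph with an edge has treewidth ≥ 1, and G has the edge a–e. Hence tw(G) = 1 exactly.

Treewidth 1.
Bags: B1 = {a, e}  B2 = {b, e}  B3 = {b, c}  B4 = {c, d}
Tree: B1–B2, B2–B3, B3–B4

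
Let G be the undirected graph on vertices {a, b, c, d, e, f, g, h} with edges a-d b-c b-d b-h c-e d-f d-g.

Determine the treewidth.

A width-1 tree decomposition is:
Bags: B1 = {b, h}  B2 = {b, d}  B3 = {b, c}  B4 = {a, d}  B5 = {d, g}  B6 = {d, f}  B7 = {c, e}
Tree: B1–B2, B2–B3, B2–B4, B4–B5, B5–B6, B3–B7
The largest bag has 2 vertices, giving width 1; this decomposition certifies tw(G) ≤ 1. Any graph with an edge has treewidth ≥ 1, and G has the edge b–h. Hence tw(G) = 1 exactly.

1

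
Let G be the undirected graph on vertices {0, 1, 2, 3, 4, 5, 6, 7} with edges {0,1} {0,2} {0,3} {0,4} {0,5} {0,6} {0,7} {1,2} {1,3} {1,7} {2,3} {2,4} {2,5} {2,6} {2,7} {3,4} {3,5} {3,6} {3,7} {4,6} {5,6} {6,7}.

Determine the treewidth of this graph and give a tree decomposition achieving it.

Treewidth 4.
One such decomposition:
Bags: B1 = {0, 2, 3, 4, 6}  B2 = {0, 2, 3, 6, 7}  B3 = {0, 2, 3, 5, 6}  B4 = {0, 1, 2, 3, 7}
Tree: B1–B2, B2–B3, B2–B4

Each bag holds 5 vertices, so the decomposition has width 4, which upper-bounds the treewidth. For the lower bound, the 5 vertices {0, 1, 2, 3, 7} are pairwise adjacent, and any tree decomposition puts a clique entirely inside one bag — forcing width ≥ 4. The upper and lower bounds meet at 4, so that is the treewidth.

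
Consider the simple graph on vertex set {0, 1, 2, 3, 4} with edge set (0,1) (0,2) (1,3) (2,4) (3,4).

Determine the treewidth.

2

A width-2 tree decomposition is:
Bags: B1 = {2, 3, 4}  B2 = {1, 2, 3}  B3 = {0, 1, 2}
Tree: B1–B2, B2–B3
The largest bag has 3 vertices, giving width 2; this decomposition certifies tw(G) ≤ 2. Since 2–4–3–1–0–2 is a cycle in G, G is not acyclic. Forests are exactly the graphs of treewidth ≤ 1, so tw(G) ≥ 2. Combining the bounds, tw(G) = 2.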